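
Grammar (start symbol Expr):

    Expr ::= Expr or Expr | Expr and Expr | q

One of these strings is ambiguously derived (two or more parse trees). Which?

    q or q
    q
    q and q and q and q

q and q and q and q

q or q: 1 tree
q: 1 tree
q and q and q and q: 5 trees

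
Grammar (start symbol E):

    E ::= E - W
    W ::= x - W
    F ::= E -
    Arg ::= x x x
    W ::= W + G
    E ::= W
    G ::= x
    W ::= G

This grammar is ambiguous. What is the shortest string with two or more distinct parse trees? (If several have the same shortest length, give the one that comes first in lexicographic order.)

length 1: no string has ≥2 trees
length 3: x - x has 2 parse trees

Two derivations of x - x:
  E ⇒ E - W ⇒ W - W ⇒ G - W ⇒ x - W ⇒ x - G ⇒ x - x
  E ⇒ W ⇒ x - W ⇒ x - G ⇒ x - x

x - x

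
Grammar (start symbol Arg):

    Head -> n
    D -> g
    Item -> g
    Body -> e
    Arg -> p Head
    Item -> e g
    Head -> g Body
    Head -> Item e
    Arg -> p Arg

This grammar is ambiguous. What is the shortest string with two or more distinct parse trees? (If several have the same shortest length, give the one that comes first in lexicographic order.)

p g e

length 2: no string has ≥2 trees
length 3: p g e has 2 parse trees

Two derivations of p g e:
  Arg ⇒ p Head ⇒ p g Body ⇒ p g e
  Arg ⇒ p Head ⇒ p Item e ⇒ p g e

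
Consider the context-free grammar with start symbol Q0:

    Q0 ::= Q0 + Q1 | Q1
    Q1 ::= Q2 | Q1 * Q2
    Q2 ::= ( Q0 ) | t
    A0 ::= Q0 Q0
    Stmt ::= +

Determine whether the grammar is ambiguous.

(A0, Stmt are unreachable from Q0, so their rules don't affect L(Q0).) Q0 → Q0 + Q1 | Q1  ;  Q1 → Q1 * Q2 | Q2  — a left-associative chain with Q2 at the bottom. Each string factors uniquely by precedence.

Unambiguous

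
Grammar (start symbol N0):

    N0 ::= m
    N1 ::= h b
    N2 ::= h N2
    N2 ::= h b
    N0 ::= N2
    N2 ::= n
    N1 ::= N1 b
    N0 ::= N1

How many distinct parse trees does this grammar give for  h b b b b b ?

Parse trees for h b b b b b:
  [N0 [N1 [N1 [N1 [N1 [N1 h b] b] b] b] b]]

1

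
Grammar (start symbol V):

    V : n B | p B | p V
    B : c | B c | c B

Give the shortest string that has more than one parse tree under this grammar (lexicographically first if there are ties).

length 2: no string has ≥2 trees
length 3: n c c has 2 parse trees

Two derivations of n c c:
  V ⇒ n B ⇒ n B c ⇒ n c c
  V ⇒ n B ⇒ n c B ⇒ n c c

n c c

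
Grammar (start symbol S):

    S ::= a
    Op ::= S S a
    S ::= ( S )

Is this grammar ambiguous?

Unambiguous

Only S is reachable from S; ignoring the rest: Each string is a nest of matched brackets around a single atom. An opening bracket forces the recursive rule; an atom forces the base rule.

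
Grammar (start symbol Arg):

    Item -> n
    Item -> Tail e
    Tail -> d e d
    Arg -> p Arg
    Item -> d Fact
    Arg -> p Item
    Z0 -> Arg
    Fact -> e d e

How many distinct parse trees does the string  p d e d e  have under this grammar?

2

Parse trees for p d e d e:
  [Arg p [Item [Tail d e d] e]]
  [Arg p [Item d [Fact e d e]]]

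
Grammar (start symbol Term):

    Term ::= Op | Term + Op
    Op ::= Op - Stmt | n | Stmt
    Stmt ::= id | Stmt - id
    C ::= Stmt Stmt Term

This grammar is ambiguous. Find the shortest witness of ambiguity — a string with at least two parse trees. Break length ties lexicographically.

id - id

length 1: no string has ≥2 trees
length 3: id - id has 2 parse trees

Two derivations of id - id:
  Term ⇒ Op ⇒ Op - Stmt ⇒ Stmt - Stmt ⇒ id - Stmt ⇒ id - id
  Term ⇒ Op ⇒ Stmt ⇒ Stmt - id ⇒ id - id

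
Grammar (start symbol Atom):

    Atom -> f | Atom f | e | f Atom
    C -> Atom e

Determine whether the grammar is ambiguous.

Ambiguous

Witness: f f

Derivation 1: Atom ⇒ Atom f ⇒ f f
Derivation 2: Atom ⇒ f Atom ⇒ f f

Two distinct leftmost derivations for the same string.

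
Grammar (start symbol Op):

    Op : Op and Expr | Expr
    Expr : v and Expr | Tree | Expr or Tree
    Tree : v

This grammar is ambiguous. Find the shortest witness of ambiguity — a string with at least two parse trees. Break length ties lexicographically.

length 1: no string has ≥2 trees
length 3: v and v has 2 parse trees

Two derivations of v and v:
  Op ⇒ Op and Expr ⇒ Expr and Expr ⇒ Tree and Expr ⇒ v and Expr ⇒ v and Tree ⇒ v and v
  Op ⇒ Expr ⇒ v and Expr ⇒ v and Tree ⇒ v and v

v and v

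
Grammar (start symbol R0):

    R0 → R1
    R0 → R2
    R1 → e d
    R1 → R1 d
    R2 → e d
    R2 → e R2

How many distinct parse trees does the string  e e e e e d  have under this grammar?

1

Parse trees for e e e e e d:
  [R0 [R2 e [R2 e [R2 e [R2 e [R2 e d]]]]]]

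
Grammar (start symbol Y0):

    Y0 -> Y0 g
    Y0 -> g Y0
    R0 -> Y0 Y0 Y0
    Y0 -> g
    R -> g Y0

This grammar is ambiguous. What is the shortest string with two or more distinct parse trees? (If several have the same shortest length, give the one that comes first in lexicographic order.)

g g

length 1: no string has ≥2 trees
length 2: g g has 2 parse trees

Two derivations of g g:
  Y0 ⇒ Y0 g ⇒ g g
  Y0 ⇒ g Y0 ⇒ g g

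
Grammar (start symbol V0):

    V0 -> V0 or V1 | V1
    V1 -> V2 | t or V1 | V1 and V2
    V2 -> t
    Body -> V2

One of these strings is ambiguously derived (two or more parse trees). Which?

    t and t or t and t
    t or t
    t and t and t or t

t and t or t and t: 1 tree
t or t: 2 trees
t and t and t or t: 1 tree

t or t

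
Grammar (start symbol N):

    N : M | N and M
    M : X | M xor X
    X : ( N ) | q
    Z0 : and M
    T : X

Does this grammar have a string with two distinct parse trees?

Unambiguous

Only N, M, X are reachable from N; ignoring the rest: The grammar is stratified — N handles 'and' (left-recursive), M handles 'xor', X atoms. Each operator has a fixed associativity and precedence level, so every string has one parse.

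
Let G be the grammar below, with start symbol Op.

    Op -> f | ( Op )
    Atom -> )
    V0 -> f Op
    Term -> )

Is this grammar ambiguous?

(Atom, V0, Term are unreachable from Op, so their rules don't affect L(Op).) Each string is a nest of matched brackets around a single atom. An opening bracket forces the recursive rule; an atom forces the base rule.

Unambiguous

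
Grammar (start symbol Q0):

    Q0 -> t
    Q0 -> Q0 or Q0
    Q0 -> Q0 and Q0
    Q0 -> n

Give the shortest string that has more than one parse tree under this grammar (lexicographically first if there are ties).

length 1: no string has ≥2 trees
length 3: no string has ≥2 trees
length 5: n and n and n has 2 parse trees

Two derivations of n and n and n:
  Q0 ⇒ Q0 and Q0 ⇒ Q0 and Q0 and Q0 ⇒ n and Q0 and Q0 ⇒ n and n and Q0 ⇒ n and n and n
  Q0 ⇒ Q0 and Q0 ⇒ n and Q0 ⇒ n and Q0 and Q0 ⇒ n and n and Q0 ⇒ n and n and n

n and n and n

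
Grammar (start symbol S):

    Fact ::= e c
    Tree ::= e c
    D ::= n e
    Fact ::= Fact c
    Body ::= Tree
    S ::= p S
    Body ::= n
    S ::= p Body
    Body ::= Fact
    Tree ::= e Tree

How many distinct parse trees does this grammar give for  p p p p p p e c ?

Parse trees for p p p p p p e c:
  [S p [S p [S p [S p [S p [S p [Body [Tree e c]]]]]]]]
  [S p [S p [S p [S p [S p [S p [Body [Fact e c]]]]]]]]

2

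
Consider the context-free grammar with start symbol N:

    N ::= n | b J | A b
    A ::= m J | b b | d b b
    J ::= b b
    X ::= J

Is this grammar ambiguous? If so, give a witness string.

Witness: b b b

Derivation 1: N ⇒ b J ⇒ b b b
Derivation 2: N ⇒ A b ⇒ b b b

Two distinct leftmost derivations for the same string.

Ambiguous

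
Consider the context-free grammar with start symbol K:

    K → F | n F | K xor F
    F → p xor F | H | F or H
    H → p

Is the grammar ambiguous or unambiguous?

Witness: p xor p

Derivation 1: K ⇒ F ⇒ p xor F ⇒ p xor H ⇒ p xor p
Derivation 2: K ⇒ K xor F ⇒ F xor F ⇒ H xor F ⇒ p xor F ⇒ p xor H ⇒ p xor p

Two distinct leftmost derivations for the same string.

Ambiguous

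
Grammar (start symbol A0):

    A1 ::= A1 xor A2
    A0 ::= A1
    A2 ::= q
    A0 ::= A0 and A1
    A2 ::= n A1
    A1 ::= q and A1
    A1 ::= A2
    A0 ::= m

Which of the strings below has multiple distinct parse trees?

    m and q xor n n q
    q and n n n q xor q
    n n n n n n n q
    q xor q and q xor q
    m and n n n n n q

m and q xor n n q: 1 tree
q and n n n q xor q: 9 trees
n n n n n n n q: 1 tree
q xor q and q xor q: 1 tree
m and n n n n n q: 1 tree

q and n n n q xor q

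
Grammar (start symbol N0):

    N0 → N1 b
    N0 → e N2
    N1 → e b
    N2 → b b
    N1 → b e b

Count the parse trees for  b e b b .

1

Parse trees for b e b b:
  [N0 [N1 b e b] b]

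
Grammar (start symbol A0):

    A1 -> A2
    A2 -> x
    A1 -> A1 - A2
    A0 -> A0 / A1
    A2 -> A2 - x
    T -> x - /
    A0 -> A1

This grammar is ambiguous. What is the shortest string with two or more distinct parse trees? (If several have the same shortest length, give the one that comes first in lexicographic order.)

length 1: no string has ≥2 trees
length 3: x - x has 2 parse trees

Two derivations of x - x:
  A0 ⇒ A1 ⇒ A2 ⇒ A2 - x ⇒ x - x
  A0 ⇒ A1 ⇒ A1 - A2 ⇒ A2 - A2 ⇒ x - A2 ⇒ x - x

x - x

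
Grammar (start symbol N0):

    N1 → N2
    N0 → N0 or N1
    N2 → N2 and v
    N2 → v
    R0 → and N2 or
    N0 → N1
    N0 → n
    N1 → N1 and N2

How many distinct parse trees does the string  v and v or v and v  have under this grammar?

4

Parse trees for v and v or v and v:
  [N0 [N0 [N1 [N2 [N2 v] and v]]] or [N1 [N2 [N2 v] and v]]]
  [N0 [N0 [N1 [N2 [N2 v] and v]]] or [N1 [N1 [N2 v]] and [N2 v]]]
  [N0 [N0 [N1 [N1 [N2 v]] and [N2 v]]] or [N1 [N2 [N2 v] and v]]]
  [N0 [N0 [N1 [N1 [N2 v]] and [N2 v]]] or [N1 [N1 [N2 v]] and [N2 v]]]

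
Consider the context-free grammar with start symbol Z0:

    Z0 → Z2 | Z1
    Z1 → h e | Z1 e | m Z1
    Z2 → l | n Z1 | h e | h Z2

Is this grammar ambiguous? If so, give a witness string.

Ambiguous

Witness: h e

Derivation 1: Z0 ⇒ Z2 ⇒ h e
Derivation 2: Z0 ⇒ Z1 ⇒ h e

Two distinct leftmost derivations for the same string.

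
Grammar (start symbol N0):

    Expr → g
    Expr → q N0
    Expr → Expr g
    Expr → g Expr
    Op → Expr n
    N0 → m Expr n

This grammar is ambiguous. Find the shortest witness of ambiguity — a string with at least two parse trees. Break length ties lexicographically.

length 3: no string has ≥2 trees
length 4: m g g n has 2 parse trees

Two derivations of m g g n:
  N0 ⇒ m Expr n ⇒ m Expr g n ⇒ m g g n
  N0 ⇒ m Expr n ⇒ m g Expr n ⇒ m g g n

m g g n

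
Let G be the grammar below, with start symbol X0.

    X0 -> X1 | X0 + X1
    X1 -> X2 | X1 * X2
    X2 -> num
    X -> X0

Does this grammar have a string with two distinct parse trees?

Unambiguous

Only X0, X1, X2 are reachable from X0; ignoring the rest: The grammar is stratified — X0 handles '+' (left-recursive), X1 handles '*', X2 atoms. Each operator has a fixed associativity and precedence level, so every string has one parse.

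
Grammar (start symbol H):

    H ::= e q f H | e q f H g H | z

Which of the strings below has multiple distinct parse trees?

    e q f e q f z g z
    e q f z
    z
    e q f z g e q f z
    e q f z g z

e q f e q f z g z: 2 trees
e q f z: 1 tree
z: 1 tree
e q f z g e q f z: 1 tree
e q f z g z: 1 tree

e q f e q f z g z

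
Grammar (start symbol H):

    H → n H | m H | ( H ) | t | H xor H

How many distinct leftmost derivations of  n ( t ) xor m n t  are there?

Parse trees for n ( t ) xor m n t:
  [H n [H [H ( [H t] )] xor [H m [H n [H t]]]]]
  [H [H n [H ( [H t] )]] xor [H m [H n [H t]]]]

2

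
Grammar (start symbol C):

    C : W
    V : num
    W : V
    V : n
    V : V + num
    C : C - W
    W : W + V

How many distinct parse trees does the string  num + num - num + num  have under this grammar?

Parse trees for num + num - num + num:
  [C [C [W [V [V num] + num]]] - [W [V [V num] + num]]]
  [C [C [W [V [V num] + num]]] - [W [W [V num]] + [V num]]]
  [C [C [W [W [V num]] + [V num]]] - [W [V [V num] + num]]]
  [C [C [W [W [V num]] + [V num]]] - [W [W [V num]] + [V num]]]

4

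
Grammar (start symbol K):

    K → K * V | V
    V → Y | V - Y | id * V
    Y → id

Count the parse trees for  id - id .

1

Parse trees for id - id:
  [K [V [V [Y id]] - [Y id]]]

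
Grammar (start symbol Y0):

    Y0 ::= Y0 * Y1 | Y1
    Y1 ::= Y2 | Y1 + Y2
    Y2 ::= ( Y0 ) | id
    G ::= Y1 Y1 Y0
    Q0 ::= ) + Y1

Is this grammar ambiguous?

Only Y0, Y1, Y2 are reachable from Y0; ignoring the rest: Y0 → Y0 * Y1 | Y1  ;  Y1 → Y1 + Y2 | Y2  — a left-associative chain with Y2 at the bottom. Each string factors uniquely by precedence.

Unambiguous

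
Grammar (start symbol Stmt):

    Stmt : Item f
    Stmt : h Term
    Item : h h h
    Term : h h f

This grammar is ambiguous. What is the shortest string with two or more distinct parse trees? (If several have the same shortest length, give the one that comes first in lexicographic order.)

h h h f

length 4: h h h f has 2 parse trees

Two derivations of h h h f:
  Stmt ⇒ Item f ⇒ h h h f
  Stmt ⇒ h Term ⇒ h h h f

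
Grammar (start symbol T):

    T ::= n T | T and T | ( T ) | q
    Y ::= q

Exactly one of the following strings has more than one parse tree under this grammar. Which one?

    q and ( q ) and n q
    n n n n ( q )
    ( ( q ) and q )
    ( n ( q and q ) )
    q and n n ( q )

q and ( q ) and n q: 2 trees
n n n n ( q ): 1 tree
( ( q ) and q ): 1 tree
( n ( q and q ) ): 1 tree
q and n n ( q ): 1 tree

q and ( q ) and n q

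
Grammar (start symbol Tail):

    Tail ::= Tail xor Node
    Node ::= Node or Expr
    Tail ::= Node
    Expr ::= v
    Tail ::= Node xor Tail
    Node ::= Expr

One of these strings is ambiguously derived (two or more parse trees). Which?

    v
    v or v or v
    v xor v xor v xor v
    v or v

v xor v xor v xor v

v: 1 tree
v or v or v: 1 tree
v xor v xor v xor v: 8 trees
v or v: 1 tree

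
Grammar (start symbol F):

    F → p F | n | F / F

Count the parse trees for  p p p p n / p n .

5

Parse trees for p p p p n / p n:
  [F p [F p [F p [F p [F [F n] / [F p [F n]]]]]]]
  [F p [F p [F p [F [F p [F n]] / [F p [F n]]]]]]
  [F p [F p [F [F p [F p [F n]]] / [F p [F n]]]]]
  [F p [F [F p [F p [F p [F n]]]] / [F p [F n]]]]
  [F [F p [F p [F p [F p [F n]]]]] / [F p [F n]]]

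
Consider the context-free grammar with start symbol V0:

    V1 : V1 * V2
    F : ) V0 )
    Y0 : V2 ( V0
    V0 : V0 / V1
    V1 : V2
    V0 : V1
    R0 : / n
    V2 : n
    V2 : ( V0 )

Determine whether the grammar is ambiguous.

(Y0, R0, F are unreachable from V0, so their rules don't affect L(V0).) The grammar is stratified — V0 handles '/' (left-recursive), V1 handles '*', V2 atoms. Each operator has a fixed associativity and precedence level, so every string has one parse.

Unambiguous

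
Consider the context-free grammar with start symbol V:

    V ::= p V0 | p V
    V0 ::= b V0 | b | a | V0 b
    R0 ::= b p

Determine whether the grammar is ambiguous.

Witness: p b b

Derivation 1: V ⇒ p V0 ⇒ p b V0 ⇒ p b b
Derivation 2: V ⇒ p V0 ⇒ p V0 b ⇒ p b b

Two distinct leftmost derivations for the same string.

Ambiguous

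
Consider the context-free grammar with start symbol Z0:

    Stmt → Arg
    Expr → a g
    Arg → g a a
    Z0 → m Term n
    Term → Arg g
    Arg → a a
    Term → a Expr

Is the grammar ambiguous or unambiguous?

Witness: m a a g n

Derivation 1: Z0 ⇒ m Term n ⇒ m Arg g n ⇒ m a a g n
Derivation 2: Z0 ⇒ m Term n ⇒ m a Expr n ⇒ m a a g n

Two distinct leftmost derivations for the same string.

Ambiguous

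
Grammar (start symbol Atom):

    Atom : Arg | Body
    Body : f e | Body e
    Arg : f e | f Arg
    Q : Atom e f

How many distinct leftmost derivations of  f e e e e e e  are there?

1

Parse trees for f e e e e e e:
  [Atom [Body [Body [Body [Body [Body [Body f e] e] e] e] e] e]]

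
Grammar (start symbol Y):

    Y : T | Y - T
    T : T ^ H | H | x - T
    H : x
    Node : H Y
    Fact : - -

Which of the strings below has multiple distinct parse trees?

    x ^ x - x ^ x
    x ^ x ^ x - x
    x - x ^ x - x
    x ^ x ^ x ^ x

x - x ^ x - x

x ^ x - x ^ x: 1 tree
x ^ x ^ x - x: 1 tree
x - x ^ x - x: 3 trees
x ^ x ^ x ^ x: 1 tree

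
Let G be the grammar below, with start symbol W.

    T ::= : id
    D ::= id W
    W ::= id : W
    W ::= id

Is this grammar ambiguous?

Unambiguous

(T, D are unreachable from W, so their rules don't affect L(W).) The reachable grammar is A → atom sep A | atom. Each atom is followed by either the separator (recurse) or end-of-string (stop) — no choice point.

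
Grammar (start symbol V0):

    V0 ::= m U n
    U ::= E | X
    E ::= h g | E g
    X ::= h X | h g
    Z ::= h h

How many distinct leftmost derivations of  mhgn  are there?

Parse trees for mhgn:
  [V0 m [U [E h g]] n]
  [V0 m [U [X h g]] n]

2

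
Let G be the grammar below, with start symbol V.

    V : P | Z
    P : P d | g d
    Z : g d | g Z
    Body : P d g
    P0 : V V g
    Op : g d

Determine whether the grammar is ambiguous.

Ambiguous

Witness: g d

Derivation 1: V ⇒ P ⇒ g d
Derivation 2: V ⇒ Z ⇒ g d

Two distinct leftmost derivations for the same string.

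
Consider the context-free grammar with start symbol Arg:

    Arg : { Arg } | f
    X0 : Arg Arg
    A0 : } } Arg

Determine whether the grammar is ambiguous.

Only Arg is reachable from Arg; ignoring the rest: L(Arg) is { openⁿ atom closeⁿ : n ≥ 0 }. The bracket depth fixes n, and the derivation is forced at every step.

Unambiguous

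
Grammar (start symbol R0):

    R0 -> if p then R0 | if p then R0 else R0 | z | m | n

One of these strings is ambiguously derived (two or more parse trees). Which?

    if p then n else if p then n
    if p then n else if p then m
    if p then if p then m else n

if p then n else if p then n: 1 tree
if p then n else if p then m: 1 tree
if p then if p then m else n: 2 trees

if p then if p then m else n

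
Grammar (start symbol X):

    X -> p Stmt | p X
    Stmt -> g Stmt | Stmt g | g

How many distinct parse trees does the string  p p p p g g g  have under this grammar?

Parse trees for p p p p g g g:
  [X p [X p [X p [X p [Stmt g [Stmt g [Stmt g]]]]]]]
  [X p [X p [X p [X p [Stmt g [Stmt [Stmt g] g]]]]]]
  [X p [X p [X p [X p [Stmt [Stmt g [Stmt g]] g]]]]]
  [X p [X p [X p [X p [Stmt [Stmt [Stmt g] g] g]]]]]

4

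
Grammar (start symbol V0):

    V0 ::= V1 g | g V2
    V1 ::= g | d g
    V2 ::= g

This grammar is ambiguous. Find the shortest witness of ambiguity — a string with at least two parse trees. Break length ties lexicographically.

length 2: g g has 2 parse trees

Two derivations of g g:
  V0 ⇒ V1 g ⇒ g g
  V0 ⇒ g V2 ⇒ g g

g g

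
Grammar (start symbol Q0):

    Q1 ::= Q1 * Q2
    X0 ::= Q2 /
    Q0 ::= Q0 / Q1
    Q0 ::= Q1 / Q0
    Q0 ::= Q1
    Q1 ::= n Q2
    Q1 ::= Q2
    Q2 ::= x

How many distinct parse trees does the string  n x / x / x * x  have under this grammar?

Parse trees for n x / x / x * x:
  [Q0 [Q0 [Q0 [Q1 n [Q2 x]]] / [Q1 [Q2 x]]] / [Q1 [Q1 [Q2 x]] * [Q2 x]]]
  [Q0 [Q0 [Q1 n [Q2 x]] / [Q0 [Q1 [Q2 x]]]] / [Q1 [Q1 [Q2 x]] * [Q2 x]]]
  [Q0 [Q1 n [Q2 x]] / [Q0 [Q0 [Q1 [Q2 x]]] / [Q1 [Q1 [Q2 x]] * [Q2 x]]]]
  [Q0 [Q1 n [Q2 x]] / [Q0 [Q1 [Q2 x]] / [Q0 [Q1 [Q1 [Q2 x]] * [Q2 x]]]]]

4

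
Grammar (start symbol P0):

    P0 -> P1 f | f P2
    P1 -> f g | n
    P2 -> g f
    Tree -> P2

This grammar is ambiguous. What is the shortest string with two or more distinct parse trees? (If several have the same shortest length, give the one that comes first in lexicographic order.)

length 2: no string has ≥2 trees
length 3: f g f has 2 parse trees

Two derivations of f g f:
  P0 ⇒ P1 f ⇒ f g f
  P0 ⇒ f P2 ⇒ f g f

f g f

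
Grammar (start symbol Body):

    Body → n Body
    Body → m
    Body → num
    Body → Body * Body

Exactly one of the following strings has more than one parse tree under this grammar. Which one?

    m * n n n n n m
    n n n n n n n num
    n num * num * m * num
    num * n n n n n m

n num * num * m * num

m * n n n n n m: 1 tree
n n n n n n n num: 1 tree
n num * num * m * num: 14 trees
num * n n n n n m: 1 tree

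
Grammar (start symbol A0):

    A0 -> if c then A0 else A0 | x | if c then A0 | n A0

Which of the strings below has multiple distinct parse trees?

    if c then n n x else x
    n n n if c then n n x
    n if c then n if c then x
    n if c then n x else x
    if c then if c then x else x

if c then n n x else x: 1 tree
n n n if c then n n x: 1 tree
n if c then n if c then x: 1 tree
n if c then n x else x: 1 tree
if c then if c then x else x: 2 trees

if c then if c then x else x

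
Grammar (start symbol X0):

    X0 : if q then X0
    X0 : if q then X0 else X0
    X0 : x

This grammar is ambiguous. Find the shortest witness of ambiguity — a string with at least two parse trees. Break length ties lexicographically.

if q then if q then x else x

length 1: no string has ≥2 trees
length 4: no string has ≥2 trees
length 6: no string has ≥2 trees
length 7: no string has ≥2 trees
length 9: if q then if q then x else x has 2 parse trees

Two derivations of if q then if q then x else x:
  X0 ⇒ if q then X0 ⇒ if q then if q then X0 else X0 ⇒ if q then if q then x else X0 ⇒ if q then if q then x else x
  X0 ⇒ if q then X0 else X0 ⇒ if q then if q then X0 else X0 ⇒ if q then if q then x else X0 ⇒ if q then if q then x else x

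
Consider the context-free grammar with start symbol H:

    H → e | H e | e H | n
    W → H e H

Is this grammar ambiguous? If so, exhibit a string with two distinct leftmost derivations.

Ambiguous

Witness: e e

Derivation 1: H ⇒ H e ⇒ e e
Derivation 2: H ⇒ e H ⇒ e e

Two distinct leftmost derivations for the same string.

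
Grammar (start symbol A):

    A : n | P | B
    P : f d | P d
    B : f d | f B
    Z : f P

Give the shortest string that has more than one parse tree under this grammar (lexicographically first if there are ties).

f d

length 1: no string has ≥2 trees
length 2: f d has 2 parse trees

Two derivations of f d:
  A ⇒ P ⇒ f d
  A ⇒ B ⇒ f d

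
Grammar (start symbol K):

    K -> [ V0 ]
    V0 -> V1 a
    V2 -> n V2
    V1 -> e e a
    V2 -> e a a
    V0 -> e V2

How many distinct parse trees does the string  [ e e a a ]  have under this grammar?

2

Parse trees for [ e e a a ]:
  [K [ [V0 [V1 e e a] a] ]]
  [K [ [V0 e [V2 e a a]] ]]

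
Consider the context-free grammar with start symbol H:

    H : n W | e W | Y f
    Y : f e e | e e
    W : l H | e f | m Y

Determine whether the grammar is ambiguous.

Witness: e e f

Derivation 1: H ⇒ e W ⇒ e e f
Derivation 2: H ⇒ Y f ⇒ e e f

Two distinct leftmost derivations for the same string.

Ambiguous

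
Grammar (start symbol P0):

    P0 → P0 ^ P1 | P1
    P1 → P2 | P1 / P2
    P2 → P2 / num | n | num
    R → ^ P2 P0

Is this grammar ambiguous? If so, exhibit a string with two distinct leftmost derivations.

Ambiguous

Witness: n / num

Derivation 1: P0 ⇒ P1 ⇒ P2 ⇒ P2 / num ⇒ n / num
Derivation 2: P0 ⇒ P1 ⇒ P1 / P2 ⇒ P2 / P2 ⇒ n / P2 ⇒ n / num

Two distinct leftmost derivations for the same string.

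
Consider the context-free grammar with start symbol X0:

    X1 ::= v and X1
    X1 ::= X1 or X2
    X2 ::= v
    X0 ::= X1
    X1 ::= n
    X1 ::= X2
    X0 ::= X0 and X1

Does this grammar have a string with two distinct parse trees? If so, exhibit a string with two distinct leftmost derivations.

Witness: v and n

Derivation 1: X0 ⇒ X1 ⇒ v and X1 ⇒ v and n
Derivation 2: X0 ⇒ X0 and X1 ⇒ X1 and X1 ⇒ X2 and X1 ⇒ v and X1 ⇒ v and n

Two distinct leftmost derivations for the same string.

Ambiguous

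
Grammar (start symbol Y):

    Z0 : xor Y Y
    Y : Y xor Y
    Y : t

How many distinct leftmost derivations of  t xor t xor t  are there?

Parse trees for t xor t xor t:
  [Y [Y t] xor [Y [Y t] xor [Y t]]]
  [Y [Y [Y t] xor [Y t]] xor [Y t]]

2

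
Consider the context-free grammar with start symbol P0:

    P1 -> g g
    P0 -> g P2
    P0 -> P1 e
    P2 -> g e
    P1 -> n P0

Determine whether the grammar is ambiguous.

Witness: g g e

Derivation 1: P0 ⇒ g P2 ⇒ g g e
Derivation 2: P0 ⇒ P1 e ⇒ g g e

Two distinct leftmost derivations for the same string.

Ambiguous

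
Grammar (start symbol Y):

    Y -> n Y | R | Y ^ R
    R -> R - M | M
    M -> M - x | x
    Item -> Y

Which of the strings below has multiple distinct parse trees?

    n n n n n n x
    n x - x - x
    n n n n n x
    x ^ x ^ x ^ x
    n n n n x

n n n n n n x: 1 tree
n x - x - x: 4 trees
n n n n n x: 1 tree
x ^ x ^ x ^ x: 1 tree
n n n n x: 1 tree

n x - x - x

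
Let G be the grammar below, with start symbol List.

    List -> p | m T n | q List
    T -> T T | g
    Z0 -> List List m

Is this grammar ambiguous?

Witness: m g g g n

Derivation 1: List ⇒ m T n ⇒ m T T n ⇒ m T T T n ⇒ m g T T n ⇒ m g g T n ⇒ m g g g n
Derivation 2: List ⇒ m T n ⇒ m T T n ⇒ m g T n ⇒ m g T T n ⇒ m g g T n ⇒ m g g g n

Two distinct leftmost derivations for the same string.

Ambiguous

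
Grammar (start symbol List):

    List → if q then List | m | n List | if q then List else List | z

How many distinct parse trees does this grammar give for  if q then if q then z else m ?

2

Parse trees for if q then if q then z else m:
  [List if q then [List if q then [List z] else [List m]]]
  [List if q then [List if q then [List z]] else [List m]]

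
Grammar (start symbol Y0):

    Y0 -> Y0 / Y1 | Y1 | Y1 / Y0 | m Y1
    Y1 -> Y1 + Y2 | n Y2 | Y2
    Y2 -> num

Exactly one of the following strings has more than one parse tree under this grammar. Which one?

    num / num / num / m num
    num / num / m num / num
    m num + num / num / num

num / num / m num / num

num / num / num / m num: 1 tree
num / num / m num / num: 3 trees
m num + num / num / num: 1 tree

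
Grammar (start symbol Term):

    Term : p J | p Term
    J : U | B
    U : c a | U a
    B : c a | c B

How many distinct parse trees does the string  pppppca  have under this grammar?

2

Parse trees for pppppca:
  [Term p [Term p [Term p [Term p [Term p [J [U c a]]]]]]]
  [Term p [Term p [Term p [Term p [Term p [J [B c a]]]]]]]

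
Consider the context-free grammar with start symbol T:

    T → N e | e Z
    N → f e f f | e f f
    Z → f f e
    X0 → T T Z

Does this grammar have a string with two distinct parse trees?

Witness: e f f e

Derivation 1: T ⇒ N e ⇒ e f f e
Derivation 2: T ⇒ e Z ⇒ e f f e

Two distinct leftmost derivations for the same string.

Ambiguous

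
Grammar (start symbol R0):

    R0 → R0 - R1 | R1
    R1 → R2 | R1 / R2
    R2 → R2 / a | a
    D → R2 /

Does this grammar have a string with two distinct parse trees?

Ambiguous

Witness: a / a

Derivation 1: R0 ⇒ R1 ⇒ R2 ⇒ R2 / a ⇒ a / a
Derivation 2: R0 ⇒ R1 ⇒ R1 / R2 ⇒ R2 / R2 ⇒ a / R2 ⇒ a / a

Two distinct leftmost derivations for the same string.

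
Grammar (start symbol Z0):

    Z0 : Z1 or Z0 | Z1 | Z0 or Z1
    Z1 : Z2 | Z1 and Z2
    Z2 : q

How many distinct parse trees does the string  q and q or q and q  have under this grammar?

2

Parse trees for q and q or q and q:
  [Z0 [Z1 [Z1 [Z2 q]] and [Z2 q]] or [Z0 [Z1 [Z1 [Z2 q]] and [Z2 q]]]]
  [Z0 [Z0 [Z1 [Z1 [Z2 q]] and [Z2 q]]] or [Z1 [Z1 [Z2 q]] and [Z2 q]]]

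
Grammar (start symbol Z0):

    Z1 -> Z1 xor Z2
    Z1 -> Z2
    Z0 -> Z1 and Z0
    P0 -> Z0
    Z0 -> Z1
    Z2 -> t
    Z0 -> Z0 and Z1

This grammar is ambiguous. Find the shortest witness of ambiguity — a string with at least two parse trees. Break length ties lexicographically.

t and t

length 1: no string has ≥2 trees
length 3: t and t has 2 parse trees

Two derivations of t and t:
  Z0 ⇒ Z1 and Z0 ⇒ Z2 and Z0 ⇒ t and Z0 ⇒ t and Z1 ⇒ t and Z2 ⇒ t and t
  Z0 ⇒ Z0 and Z1 ⇒ Z1 and Z1 ⇒ Z2 and Z1 ⇒ t and Z1 ⇒ t and Z2 ⇒ t and t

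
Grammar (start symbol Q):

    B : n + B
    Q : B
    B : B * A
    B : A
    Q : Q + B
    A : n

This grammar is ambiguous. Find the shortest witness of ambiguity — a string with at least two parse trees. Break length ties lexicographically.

length 1: no string has ≥2 trees
length 3: n + n has 2 parse trees

Two derivations of n + n:
  Q ⇒ B ⇒ n + B ⇒ n + A ⇒ n + n
  Q ⇒ Q + B ⇒ B + B ⇒ A + B ⇒ n + B ⇒ n + A ⇒ n + n

n + n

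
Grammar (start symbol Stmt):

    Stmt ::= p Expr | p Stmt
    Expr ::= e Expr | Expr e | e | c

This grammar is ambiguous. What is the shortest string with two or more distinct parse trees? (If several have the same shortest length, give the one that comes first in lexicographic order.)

length 2: no string has ≥2 trees
length 3: p e e has 2 parse trees

Two derivations of p e e:
  Stmt ⇒ p Expr ⇒ p e Expr ⇒ p e e
  Stmt ⇒ p Expr ⇒ p Expr e ⇒ p e e

p e e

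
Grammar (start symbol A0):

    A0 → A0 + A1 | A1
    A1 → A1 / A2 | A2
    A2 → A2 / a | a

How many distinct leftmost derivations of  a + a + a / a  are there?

2

Parse trees for a + a + a / a:
  [A0 [A0 [A0 [A1 [A2 a]]] + [A1 [A2 a]]] + [A1 [A1 [A2 a]] / [A2 a]]]
  [A0 [A0 [A0 [A1 [A2 a]]] + [A1 [A2 a]]] + [A1 [A2 [A2 a] / a]]]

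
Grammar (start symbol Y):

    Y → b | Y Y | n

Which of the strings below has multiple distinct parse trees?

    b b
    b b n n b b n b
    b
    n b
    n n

b b: 1 tree
b b n n b b n b: 429 trees
b: 1 tree
n b: 1 tree
n n: 1 tree

b b n n b b n b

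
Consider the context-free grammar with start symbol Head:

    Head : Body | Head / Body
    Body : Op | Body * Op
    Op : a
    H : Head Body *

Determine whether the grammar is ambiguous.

Only Head, Body, Op are reachable from Head; ignoring the rest: The grammar is stratified — Head handles '/' (left-recursive), Body handles '*', Op atoms. Each operator has a fixed associativity and precedence level, so every string has one parse.

Unambiguous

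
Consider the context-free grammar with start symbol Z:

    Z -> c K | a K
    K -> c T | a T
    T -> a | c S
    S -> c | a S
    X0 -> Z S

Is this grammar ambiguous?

Only Z, K, T, S are reachable from Z; ignoring the rest: The reachable rules are right-linear with at most one rule per (nonterminal, next-terminal) pair. Each input token forces the next rule, so parsing is deterministic.

Unambiguous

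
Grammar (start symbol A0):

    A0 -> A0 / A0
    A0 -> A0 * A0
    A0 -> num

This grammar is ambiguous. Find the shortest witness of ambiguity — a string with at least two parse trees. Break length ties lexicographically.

num * num * num

length 1: no string has ≥2 trees
length 3: no string has ≥2 trees
length 5: num * num * num has 2 parse trees

Two derivations of num * num * num:
  A0 ⇒ A0 * A0 ⇒ A0 * A0 * A0 ⇒ num * A0 * A0 ⇒ num * num * A0 ⇒ num * num * num
  A0 ⇒ A0 * A0 ⇒ num * A0 ⇒ num * A0 * A0 ⇒ num * num * A0 ⇒ num * num * num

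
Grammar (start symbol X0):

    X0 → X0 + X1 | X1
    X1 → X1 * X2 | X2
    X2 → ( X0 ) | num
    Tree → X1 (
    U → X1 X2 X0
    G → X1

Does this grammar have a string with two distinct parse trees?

(Tree, U, G are unreachable from X0, so their rules don't affect L(X0).) X0 → X0 + X1 | X1  ;  X1 → X1 * X2 | X2  — a left-associative chain with X2 at the bottom. Each string factors uniquely by precedence.

Unambiguous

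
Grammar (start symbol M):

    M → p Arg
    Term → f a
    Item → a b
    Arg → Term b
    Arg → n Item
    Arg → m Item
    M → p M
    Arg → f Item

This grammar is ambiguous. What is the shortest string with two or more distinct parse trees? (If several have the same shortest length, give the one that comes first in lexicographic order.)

length 4: p f a b has 2 parse trees

Two derivations of p f a b:
  M ⇒ p Arg ⇒ p Term b ⇒ p f a b
  M ⇒ p Arg ⇒ p f Item ⇒ p f a b

p f a b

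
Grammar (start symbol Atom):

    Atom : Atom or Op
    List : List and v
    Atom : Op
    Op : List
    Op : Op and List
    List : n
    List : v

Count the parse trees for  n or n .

Parse trees for n or n:
  [Atom [Atom [Op [List n]]] or [Op [List n]]]

1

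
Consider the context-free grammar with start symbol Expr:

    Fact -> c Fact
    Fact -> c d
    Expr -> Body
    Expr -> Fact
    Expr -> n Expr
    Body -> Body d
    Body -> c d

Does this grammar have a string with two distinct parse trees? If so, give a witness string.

Ambiguous

Witness: c d

Derivation 1: Expr ⇒ Body ⇒ c d
Derivation 2: Expr ⇒ Fact ⇒ c d

Two distinct leftmost derivations for the same string.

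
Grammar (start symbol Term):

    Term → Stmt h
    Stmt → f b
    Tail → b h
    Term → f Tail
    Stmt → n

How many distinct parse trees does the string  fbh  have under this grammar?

2

Parse trees for fbh:
  [Term [Stmt f b] h]
  [Term f [Tail b h]]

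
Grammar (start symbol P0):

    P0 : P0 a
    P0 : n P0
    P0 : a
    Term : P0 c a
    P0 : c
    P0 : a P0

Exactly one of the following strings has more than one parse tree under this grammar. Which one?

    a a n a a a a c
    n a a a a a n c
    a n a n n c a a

a a n a a a a c: 1 tree
n a a a a a n c: 1 tree
a n a n n c a a: 21 trees

a n a n n c a a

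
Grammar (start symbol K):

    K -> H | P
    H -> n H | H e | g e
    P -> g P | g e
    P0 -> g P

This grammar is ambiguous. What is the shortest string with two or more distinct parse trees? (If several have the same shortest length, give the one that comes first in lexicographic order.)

length 2: g e has 2 parse trees

Two derivations of g e:
  K ⇒ H ⇒ g e
  K ⇒ P ⇒ g e

g e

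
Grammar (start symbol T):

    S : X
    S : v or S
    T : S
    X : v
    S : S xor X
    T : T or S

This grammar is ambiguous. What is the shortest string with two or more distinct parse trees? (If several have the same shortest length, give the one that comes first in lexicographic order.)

v or v

length 1: no string has ≥2 trees
length 3: v or v has 2 parse trees

Two derivations of v or v:
  T ⇒ S ⇒ v or S ⇒ v or X ⇒ v or v
  T ⇒ T or S ⇒ S or S ⇒ X or S ⇒ v or S ⇒ v or X ⇒ v or v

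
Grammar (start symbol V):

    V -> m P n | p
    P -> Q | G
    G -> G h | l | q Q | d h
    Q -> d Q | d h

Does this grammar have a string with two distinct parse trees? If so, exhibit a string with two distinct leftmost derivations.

Witness: m d h n

Derivation 1: V ⇒ m P n ⇒ m Q n ⇒ m d h n
Derivation 2: V ⇒ m P n ⇒ m G n ⇒ m d h n

Two distinct leftmost derivations for the same string.

Ambiguous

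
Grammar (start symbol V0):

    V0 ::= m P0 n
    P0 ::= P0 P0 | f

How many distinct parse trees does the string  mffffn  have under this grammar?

5

Parse trees for mffffn:
  [V0 m [P0 [P0 f] [P0 [P0 f] [P0 [P0 f] [P0 f]]]] n]
  [V0 m [P0 [P0 f] [P0 [P0 [P0 f] [P0 f]] [P0 f]]] n]
  [V0 m [P0 [P0 [P0 f] [P0 f]] [P0 [P0 f] [P0 f]]] n]
  [V0 m [P0 [P0 [P0 f] [P0 [P0 f] [P0 f]]] [P0 f]] n]
  [V0 m [P0 [P0 [P0 [P0 f] [P0 f]] [P0 f]] [P0 f]] n]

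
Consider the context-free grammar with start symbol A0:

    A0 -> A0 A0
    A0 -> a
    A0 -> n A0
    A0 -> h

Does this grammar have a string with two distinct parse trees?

Witness: a a a

Derivation 1: A0 ⇒ A0 A0 ⇒ A0 A0 A0 ⇒ a A0 A0 ⇒ a a A0 ⇒ a a a
Derivation 2: A0 ⇒ A0 A0 ⇒ a A0 ⇒ a A0 A0 ⇒ a a A0 ⇒ a a a

Two distinct leftmost derivations for the same string.

Ambiguous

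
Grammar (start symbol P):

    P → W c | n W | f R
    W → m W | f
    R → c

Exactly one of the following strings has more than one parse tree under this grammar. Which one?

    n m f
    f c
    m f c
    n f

n m f: 1 tree
f c: 2 trees
m f c: 1 tree
n f: 1 tree

f c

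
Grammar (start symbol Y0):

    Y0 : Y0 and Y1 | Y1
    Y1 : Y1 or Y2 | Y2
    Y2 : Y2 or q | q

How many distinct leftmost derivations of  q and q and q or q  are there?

2

Parse trees for q and q and q or q:
  [Y0 [Y0 [Y0 [Y1 [Y2 q]]] and [Y1 [Y2 q]]] and [Y1 [Y1 [Y2 q]] or [Y2 q]]]
  [Y0 [Y0 [Y0 [Y1 [Y2 q]]] and [Y1 [Y2 q]]] and [Y1 [Y2 [Y2 q] or q]]]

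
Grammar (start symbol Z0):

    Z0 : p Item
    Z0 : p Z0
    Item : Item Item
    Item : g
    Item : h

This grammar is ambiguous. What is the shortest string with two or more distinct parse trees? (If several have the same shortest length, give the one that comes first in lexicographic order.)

length 2: no string has ≥2 trees
length 3: no string has ≥2 trees
length 4: p g g g has 2 parse trees

Two derivations of p g g g:
  Z0 ⇒ p Item ⇒ p Item Item ⇒ p Item Item Item ⇒ p g Item Item ⇒ p g g Item ⇒ p g g g
  Z0 ⇒ p Item ⇒ p Item Item ⇒ p g Item ⇒ p g Item Item ⇒ p g g Item ⇒ p g g g

p g g g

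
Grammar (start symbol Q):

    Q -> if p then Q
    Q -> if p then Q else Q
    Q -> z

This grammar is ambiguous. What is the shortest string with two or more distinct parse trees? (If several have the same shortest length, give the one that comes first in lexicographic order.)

if p then if p then z else z

length 1: no string has ≥2 trees
length 4: no string has ≥2 trees
length 6: no string has ≥2 trees
length 7: no string has ≥2 trees
length 9: if p then if p then z else z has 2 parse trees

Two derivations of if p then if p then z else z:
  Q ⇒ if p then Q ⇒ if p then if p then Q else Q ⇒ if p then if p then z else Q ⇒ if p then if p then z else z
  Q ⇒ if p then Q else Q ⇒ if p then if p then Q else Q ⇒ if p then if p then z else Q ⇒ if p then if p then z else z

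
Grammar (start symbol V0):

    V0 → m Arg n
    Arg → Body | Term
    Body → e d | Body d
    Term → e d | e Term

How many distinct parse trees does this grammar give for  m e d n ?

2

Parse trees for m e d n:
  [V0 m [Arg [Body e d]] n]
  [V0 m [Arg [Term e d]] n]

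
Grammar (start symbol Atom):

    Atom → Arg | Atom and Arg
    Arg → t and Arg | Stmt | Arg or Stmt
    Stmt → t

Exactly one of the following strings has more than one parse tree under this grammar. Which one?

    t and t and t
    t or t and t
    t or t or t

t and t and t

t and t and t: 4 trees
t or t and t: 1 tree
t or t or t: 1 tree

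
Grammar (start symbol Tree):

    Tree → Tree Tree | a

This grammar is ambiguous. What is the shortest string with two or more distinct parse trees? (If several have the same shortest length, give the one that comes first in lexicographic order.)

a a a

length 1: no string has ≥2 trees
length 2: no string has ≥2 trees
length 3: a a a has 2 parse trees

Two derivations of a a a:
  Tree ⇒ Tree Tree ⇒ Tree Tree Tree ⇒ a Tree Tree ⇒ a a Tree ⇒ a a a
  Tree ⇒ Tree Tree ⇒ a Tree ⇒ a Tree Tree ⇒ a a Tree ⇒ a a a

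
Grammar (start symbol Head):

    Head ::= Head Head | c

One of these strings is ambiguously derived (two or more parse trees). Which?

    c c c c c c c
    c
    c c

c c c c c c c: 132 trees
c: 1 tree
c c: 1 tree

c c c c c c c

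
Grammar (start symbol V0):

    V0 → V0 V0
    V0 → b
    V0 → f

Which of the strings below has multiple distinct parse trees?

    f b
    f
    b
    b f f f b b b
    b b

b f f f b b b

f b: 1 tree
f: 1 tree
b: 1 tree
b f f f b b b: 132 trees
b b: 1 tree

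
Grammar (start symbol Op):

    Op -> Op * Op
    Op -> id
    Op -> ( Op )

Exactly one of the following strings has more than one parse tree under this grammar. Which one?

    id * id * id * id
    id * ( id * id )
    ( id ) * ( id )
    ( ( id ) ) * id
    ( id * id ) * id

id * id * id * id: 5 trees
id * ( id * id ): 1 tree
( id ) * ( id ): 1 tree
( ( id ) ) * id: 1 tree
( id * id ) * id: 1 tree

id * id * id * id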